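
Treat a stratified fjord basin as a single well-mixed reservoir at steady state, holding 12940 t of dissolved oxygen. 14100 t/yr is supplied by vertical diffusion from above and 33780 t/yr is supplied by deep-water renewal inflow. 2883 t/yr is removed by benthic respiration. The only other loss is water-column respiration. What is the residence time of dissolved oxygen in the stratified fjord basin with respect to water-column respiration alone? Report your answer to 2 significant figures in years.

0.29 yr

At steady state ΣF_in = ΣF_out.
ΣF_in = 14100 + 33780 = 47880 t/yr.
Water-column respiration flux = ΣF_in − (2883) = 47880 − 2883 = 45000 t/yr.
τ = M / F = 12940 / 45000 = 0.2876 yr.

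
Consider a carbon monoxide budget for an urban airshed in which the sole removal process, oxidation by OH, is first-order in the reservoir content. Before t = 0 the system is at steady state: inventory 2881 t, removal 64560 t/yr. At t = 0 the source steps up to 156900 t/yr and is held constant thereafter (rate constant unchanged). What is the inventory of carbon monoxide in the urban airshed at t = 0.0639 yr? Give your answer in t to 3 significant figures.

Residence time τ = M₀/F₀ = 0.04463 yr. The eventual steady state is M_∞ = M₀·(F₁/F₀) = 2881 × 156900/64560 = 7001.7 t.
The anomaly ΔM(t) = M(t) − M_∞ decays as ΔM₀·e^(−t/τ) with ΔM₀ = 2881 − 7001.7 = −4121 t.
At t = 0.0639 yr, e^(−t/τ) = e^(−1.432) = 0.2388, so ΔM = −984.2 t and M = 7001.7 − 984.2 = 6017.5 t.

6020 t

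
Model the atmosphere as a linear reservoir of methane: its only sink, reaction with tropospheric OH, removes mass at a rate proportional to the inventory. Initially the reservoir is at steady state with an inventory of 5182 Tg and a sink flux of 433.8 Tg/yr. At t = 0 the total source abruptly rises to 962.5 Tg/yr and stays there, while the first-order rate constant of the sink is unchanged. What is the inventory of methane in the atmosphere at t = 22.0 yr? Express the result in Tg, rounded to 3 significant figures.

10500 Tg

The sink rate constant is k = F₀/M₀ = 433.8/5182 = 0.08371 yr⁻¹.
Solving dM/dt = F₁ − kM with M(0) = M₀ gives M(t) = F₁/k + (M₀ − F₁/k)·e^(−kt).
F₁/k = 962.5/0.08371 = 11498 Tg; kt = 0.08371 × 22.0 = 1.842, e^(−kt) = 0.1586.
M(22.0) = 11498 + (5182 − 11498) × 0.1586 = 11498 − 1001 = 10496 Tg.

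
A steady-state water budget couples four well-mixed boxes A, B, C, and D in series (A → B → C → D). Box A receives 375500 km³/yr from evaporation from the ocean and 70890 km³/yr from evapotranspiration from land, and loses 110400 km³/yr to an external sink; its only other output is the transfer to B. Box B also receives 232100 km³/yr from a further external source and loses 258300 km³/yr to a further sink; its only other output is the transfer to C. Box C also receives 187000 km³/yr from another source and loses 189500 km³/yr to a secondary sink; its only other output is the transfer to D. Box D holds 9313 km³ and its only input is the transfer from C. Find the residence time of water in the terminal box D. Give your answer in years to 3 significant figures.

Box A: F(A→B) = (375500 + 70890) − 110400 = 335990 km³/yr.
Box B: F(B→C) = (335990 + 232100) − 258300 = 309790 km³/yr.
Box C: F(C→D) = (309790 + 187000) − 189500 = 307290 km³/yr.
Box D throughput = its input = 307290 km³/yr; τ = 9313 / 307290 = 0.03031 yr.

0.0303 yr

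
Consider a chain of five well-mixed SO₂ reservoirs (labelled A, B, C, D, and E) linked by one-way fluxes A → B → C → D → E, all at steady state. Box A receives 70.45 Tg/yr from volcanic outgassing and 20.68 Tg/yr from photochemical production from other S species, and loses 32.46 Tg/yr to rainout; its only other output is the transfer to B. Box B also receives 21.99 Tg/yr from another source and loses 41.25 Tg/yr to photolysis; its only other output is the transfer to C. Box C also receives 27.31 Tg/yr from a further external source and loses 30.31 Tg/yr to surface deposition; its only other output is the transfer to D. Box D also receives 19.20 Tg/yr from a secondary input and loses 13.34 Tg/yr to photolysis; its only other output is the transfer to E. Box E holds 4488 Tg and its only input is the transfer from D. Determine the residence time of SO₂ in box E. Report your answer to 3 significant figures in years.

Box A: F(A→B) = (70.45 + 20.68) − 32.46 = 58.670 Tg/yr.
Box B: F(B→C) = (58.670 + 21.99) − 41.25 = 39.410 Tg/yr.
Box C: F(C→D) = (39.410 + 27.31) − 30.31 = 36.410 Tg/yr.
Box D: F(D→E) = (36.410 + 19.20) − 13.34 = 42.270 Tg/yr.
Box E throughput = its input = 42.270 Tg/yr; τ = 4488 / 42.270 = 106.2 yr.

106 yr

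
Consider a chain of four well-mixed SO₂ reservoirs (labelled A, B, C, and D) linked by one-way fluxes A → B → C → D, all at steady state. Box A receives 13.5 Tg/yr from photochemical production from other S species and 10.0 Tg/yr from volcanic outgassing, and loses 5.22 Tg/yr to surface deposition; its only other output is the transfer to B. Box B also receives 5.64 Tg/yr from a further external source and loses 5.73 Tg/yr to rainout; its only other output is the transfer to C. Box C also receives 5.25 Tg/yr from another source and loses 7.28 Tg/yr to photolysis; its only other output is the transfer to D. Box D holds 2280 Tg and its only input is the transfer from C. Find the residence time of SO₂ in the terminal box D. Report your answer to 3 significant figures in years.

Box A: F(A→B) = (13.5 + 10.0) − 5.22 = 18.280 Tg/yr.
Box B: F(B→C) = (18.280 + 5.64) − 5.73 = 18.190 Tg/yr.
Box C: F(C→D) = (18.190 + 5.25) − 7.28 = 16.160 Tg/yr.
Box D throughput = its input = 16.160 Tg/yr; τ = 2280 / 16.160 = 141.1 yr.

141 yr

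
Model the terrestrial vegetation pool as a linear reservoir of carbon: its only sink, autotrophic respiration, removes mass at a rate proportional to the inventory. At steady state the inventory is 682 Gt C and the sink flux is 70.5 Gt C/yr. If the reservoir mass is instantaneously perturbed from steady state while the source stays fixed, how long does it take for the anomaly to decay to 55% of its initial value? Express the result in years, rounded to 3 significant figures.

For a linear reservoir the anomaly decays as exp(−t/τ) with τ = M/F = 682/70.5 = 9.674 yr.
exp(−t/τ) = 0.55 ⇒ t = −τ ln(0.55) = 9.674 × 0.5978 = 5.783 yr.

5.78 yr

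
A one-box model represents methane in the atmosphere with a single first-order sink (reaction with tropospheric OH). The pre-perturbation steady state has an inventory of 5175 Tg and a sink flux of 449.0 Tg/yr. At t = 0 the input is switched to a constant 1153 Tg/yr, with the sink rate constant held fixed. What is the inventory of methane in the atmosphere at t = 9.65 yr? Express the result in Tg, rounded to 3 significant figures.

9780 Tg

The sink rate constant is k = F₀/M₀ = 449.0/5175 = 0.08676 yr⁻¹.
Solving dM/dt = F₁ − kM with M(0) = M₀ gives M(t) = F₁/k + (M₀ − F₁/k)·e^(−kt).
F₁/k = 1153/0.08676 = 13289 Tg; kt = 0.08676 × 9.65 = 0.8373, e^(−kt) = 0.4329.
M(9.65) = 13289 + (5175 − 13289) × 0.4329 = 13289 − 3513 = 9776.5 Tg.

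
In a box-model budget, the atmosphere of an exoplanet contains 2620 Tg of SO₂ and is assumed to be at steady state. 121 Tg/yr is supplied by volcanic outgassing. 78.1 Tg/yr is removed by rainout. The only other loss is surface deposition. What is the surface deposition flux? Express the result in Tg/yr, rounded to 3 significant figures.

42.9 Tg/yr

At steady state ΣF_in = ΣF_out.
ΣF_in = 121.00 Tg/yr.
Surface deposition flux = ΣF_in − (78.1) = 121.00 − 78.10 = 42.90 Tg/yr.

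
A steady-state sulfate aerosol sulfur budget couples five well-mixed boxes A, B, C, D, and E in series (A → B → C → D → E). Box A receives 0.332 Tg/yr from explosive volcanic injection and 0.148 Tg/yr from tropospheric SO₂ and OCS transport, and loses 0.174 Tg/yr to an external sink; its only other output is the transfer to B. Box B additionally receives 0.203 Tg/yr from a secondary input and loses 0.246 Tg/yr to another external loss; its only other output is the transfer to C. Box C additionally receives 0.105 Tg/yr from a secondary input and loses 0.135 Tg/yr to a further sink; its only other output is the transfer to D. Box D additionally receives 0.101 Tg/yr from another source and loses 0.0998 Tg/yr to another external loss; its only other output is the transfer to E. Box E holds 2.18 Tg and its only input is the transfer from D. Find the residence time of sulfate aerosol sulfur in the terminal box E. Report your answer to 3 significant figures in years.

9.31 yr

Box A: F(A→B) = (0.332 + 0.148) − 0.174 = 0.30600 Tg/yr.
Box B: F(B→C) = (0.30600 + 0.203) − 0.246 = 0.26300 Tg/yr.
Box C: F(C→D) = (0.26300 + 0.105) − 0.135 = 0.23300 Tg/yr.
Box D: F(D→E) = (0.23300 + 0.101) − 0.0998 = 0.23420 Tg/yr.
Box E throughput = its input = 0.23420 Tg/yr; τ = 2.18 / 0.23420 = 9.308 yr.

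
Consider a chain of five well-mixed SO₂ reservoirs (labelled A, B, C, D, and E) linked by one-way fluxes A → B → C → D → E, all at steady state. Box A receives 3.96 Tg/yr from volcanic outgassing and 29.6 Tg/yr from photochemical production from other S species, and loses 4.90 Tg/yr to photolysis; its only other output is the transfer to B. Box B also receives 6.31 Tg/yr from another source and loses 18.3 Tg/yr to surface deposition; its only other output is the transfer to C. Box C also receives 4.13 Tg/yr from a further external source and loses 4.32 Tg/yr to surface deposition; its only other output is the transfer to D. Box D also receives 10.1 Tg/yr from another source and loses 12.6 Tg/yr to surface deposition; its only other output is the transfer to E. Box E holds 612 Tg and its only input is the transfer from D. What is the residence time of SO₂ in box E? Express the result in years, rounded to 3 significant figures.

Box A: F(A→B) = (3.96 + 29.6) − 4.90 = 28.660 Tg/yr.
Box B: F(B→C) = (28.660 + 6.31) − 18.3 = 16.670 Tg/yr.
Box C: F(C→D) = (16.670 + 4.13) − 4.32 = 16.480 Tg/yr.
Box D: F(D→E) = (16.480 + 10.1) − 12.6 = 13.980 Tg/yr.
Box E throughput = its input = 13.980 Tg/yr; τ = 612 / 13.980 = 43.78 yr.

43.8 yr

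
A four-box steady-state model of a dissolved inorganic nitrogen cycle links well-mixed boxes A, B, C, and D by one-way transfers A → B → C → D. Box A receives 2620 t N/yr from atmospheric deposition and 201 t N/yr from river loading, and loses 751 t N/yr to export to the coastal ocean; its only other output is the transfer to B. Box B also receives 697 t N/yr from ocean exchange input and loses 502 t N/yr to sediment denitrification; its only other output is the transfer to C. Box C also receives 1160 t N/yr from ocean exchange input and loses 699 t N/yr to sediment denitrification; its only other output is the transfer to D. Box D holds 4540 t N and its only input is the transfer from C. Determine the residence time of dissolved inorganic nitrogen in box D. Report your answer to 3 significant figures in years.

Box A: F(A→B) = (2620 + 201) − 751 = 2070.0 t N/yr.
Box B: F(B→C) = (2070.0 + 697) − 502 = 2265.0 t N/yr.
Box C: F(C→D) = (2265.0 + 1160) − 699 = 2726.0 t N/yr.
Box D throughput = its input = 2726.0 t N/yr; τ = 4540 / 2726.0 = 1.665 yr.

1.67 yr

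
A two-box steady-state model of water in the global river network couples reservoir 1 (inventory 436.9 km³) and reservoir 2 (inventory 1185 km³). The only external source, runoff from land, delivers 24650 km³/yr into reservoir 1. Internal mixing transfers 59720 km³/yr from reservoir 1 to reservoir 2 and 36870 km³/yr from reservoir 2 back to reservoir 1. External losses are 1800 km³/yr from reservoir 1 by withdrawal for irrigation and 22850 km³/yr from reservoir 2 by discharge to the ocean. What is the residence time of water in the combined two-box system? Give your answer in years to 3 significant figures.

Treat the two boxes together as one reservoir: the mixing fluxes between them are internal recycling, so τ = ΣM / Σ(external losses).
M_total = 436.9 + 1185 = 1621.9 km³.
ΣF_external_out = 1800 + 22850 = 24650 km³/yr.
τ = M_total / ΣF_ext = 1621.9 / 24650 = 0.06580 yr.

0.0658 yr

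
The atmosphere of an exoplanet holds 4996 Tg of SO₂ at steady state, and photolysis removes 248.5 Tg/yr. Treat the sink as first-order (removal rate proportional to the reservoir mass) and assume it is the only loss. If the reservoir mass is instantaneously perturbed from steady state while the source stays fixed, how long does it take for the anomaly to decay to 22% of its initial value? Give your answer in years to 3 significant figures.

30.4 yr

For a linear reservoir the anomaly decays as exp(−t/τ) with τ = M/F = 4996/248.5 = 20.10 yr.
exp(−t/τ) = 0.22 ⇒ t = −τ ln(0.22) = 20.10 × 1.514 = 30.44 yr.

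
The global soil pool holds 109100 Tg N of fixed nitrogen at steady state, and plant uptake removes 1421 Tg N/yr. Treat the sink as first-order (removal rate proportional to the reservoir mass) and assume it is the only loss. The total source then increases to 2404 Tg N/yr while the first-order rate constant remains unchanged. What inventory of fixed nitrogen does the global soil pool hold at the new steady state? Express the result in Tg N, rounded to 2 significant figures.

Rate constant k = F/M = 1421 / 109100 = 0.01302 yr⁻¹.
At the new steady state, source = k·M_new ⇒ M_new = 2404 / 0.01302 = 184600 Tg N.
(Equivalently M_new = M × F_new/F_old = 109100 × 2404/1421.)

180000 Tg N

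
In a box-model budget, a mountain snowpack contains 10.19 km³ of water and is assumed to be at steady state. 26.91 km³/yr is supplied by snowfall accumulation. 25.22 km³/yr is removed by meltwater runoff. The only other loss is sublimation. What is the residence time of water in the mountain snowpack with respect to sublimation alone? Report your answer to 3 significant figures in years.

At steady state ΣF_in = ΣF_out.
ΣF_in = 26.910 km³/yr.
Sublimation flux = ΣF_in − (25.22) = 26.910 − 25.22 = 1.690 km³/yr.
τ = M / F = 10.19 / 1.690 = 6.030 yr.

6.03 yr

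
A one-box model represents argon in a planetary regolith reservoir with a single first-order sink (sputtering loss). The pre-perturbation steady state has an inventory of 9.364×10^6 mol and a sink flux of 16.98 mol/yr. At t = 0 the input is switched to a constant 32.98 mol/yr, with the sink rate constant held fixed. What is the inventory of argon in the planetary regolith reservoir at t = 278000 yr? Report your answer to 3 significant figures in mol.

1.29×10^7 mol

Residence time τ = M₀/F₀ = 551500 yr. The eventual steady state is M_∞ = M₀·(F₁/F₀) = 9.364×10^6 × 32.98/16.98 = 1.8188×10^7 mol.
The anomaly ΔM(t) = M(t) − M_∞ decays as ΔM₀·e^(−t/τ) with ΔM₀ = 9.364×10^6 − 1.8188×10^7 = −8.824×10^6 mol.
At t = 278000 yr, e^(−t/τ) = e^(−0.5041) = 0.6040, so ΔM = −5.330×10^6 mol and M = 1.8188×10^7 − 5.330×10^6 = 1.2858×10^7 mol.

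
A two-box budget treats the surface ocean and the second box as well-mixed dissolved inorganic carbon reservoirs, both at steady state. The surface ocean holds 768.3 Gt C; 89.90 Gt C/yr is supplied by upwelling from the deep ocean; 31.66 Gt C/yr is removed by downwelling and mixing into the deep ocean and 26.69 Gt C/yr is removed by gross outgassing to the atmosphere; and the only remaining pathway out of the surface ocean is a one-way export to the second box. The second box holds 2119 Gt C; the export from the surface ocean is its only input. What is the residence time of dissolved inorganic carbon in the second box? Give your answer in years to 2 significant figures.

67 yr

Balance the surface ocean: ΣF_in = 89.900 Gt C/yr.
Export to the second box = ΣF_in − (31.66 + 26.69) = 31.550 Gt C/yr.
At steady state the output of the second box equals its input, 31.550 Gt C/yr.
τ = M / F = 2119 / 31.550 = 67.16 yr.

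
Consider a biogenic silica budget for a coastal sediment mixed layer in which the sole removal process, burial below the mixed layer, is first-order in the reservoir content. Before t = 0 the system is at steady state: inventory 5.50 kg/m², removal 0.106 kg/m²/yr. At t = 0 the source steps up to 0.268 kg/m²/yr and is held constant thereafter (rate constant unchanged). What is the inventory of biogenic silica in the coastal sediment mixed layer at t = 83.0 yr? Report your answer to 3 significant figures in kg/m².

The sink rate constant is k = F₀/M₀ = 0.106/5.50 = 0.01927 yr⁻¹.
Solving dM/dt = F₁ − kM with M(0) = M₀ gives M(t) = F₁/k + (M₀ − F₁/k)·e^(−kt).
F₁/k = 0.268/0.01927 = 13.906 kg/m²; kt = 0.01927 × 83.0 = 1.600, e^(−kt) = 0.2020.
M(83.0) = 13.906 + (5.50 − 13.906) × 0.2020 = 13.906 − 1.698 = 12.208 kg/m².

12.2 kg/m²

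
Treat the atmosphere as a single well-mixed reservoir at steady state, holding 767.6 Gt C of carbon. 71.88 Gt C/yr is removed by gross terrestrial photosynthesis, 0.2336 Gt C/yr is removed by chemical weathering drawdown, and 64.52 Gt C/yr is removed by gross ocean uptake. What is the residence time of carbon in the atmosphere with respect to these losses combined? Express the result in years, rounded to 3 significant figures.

5.62 yr

Total removal = 71.88 + 0.2336 + 64.52 = 136.63 Gt C/yr.
τ = M / ΣF_out = 767.6 / 136.63 = 5.618 yr.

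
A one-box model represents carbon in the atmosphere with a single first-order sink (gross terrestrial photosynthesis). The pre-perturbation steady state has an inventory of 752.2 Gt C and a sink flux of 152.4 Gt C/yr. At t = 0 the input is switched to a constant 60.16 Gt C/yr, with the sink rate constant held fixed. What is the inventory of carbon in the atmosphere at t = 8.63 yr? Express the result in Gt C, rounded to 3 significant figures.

Residence time τ = M₀/F₀ = 4.936 yr. The eventual steady state is M_∞ = M₀·(F₁/F₀) = 752.2 × 60.16/152.4 = 296.93 Gt C.
The anomaly ΔM(t) = M(t) − M_∞ decays as ΔM₀·e^(−t/τ) with ΔM₀ = 752.2 − 296.93 = 455.3 Gt C.
At t = 8.63 yr, e^(−t/τ) = e^(−1.748) = 0.1740, so ΔM = 79.23 Gt C and M = 296.93 + 79.23 = 376.17 Gt C.

376 Gt C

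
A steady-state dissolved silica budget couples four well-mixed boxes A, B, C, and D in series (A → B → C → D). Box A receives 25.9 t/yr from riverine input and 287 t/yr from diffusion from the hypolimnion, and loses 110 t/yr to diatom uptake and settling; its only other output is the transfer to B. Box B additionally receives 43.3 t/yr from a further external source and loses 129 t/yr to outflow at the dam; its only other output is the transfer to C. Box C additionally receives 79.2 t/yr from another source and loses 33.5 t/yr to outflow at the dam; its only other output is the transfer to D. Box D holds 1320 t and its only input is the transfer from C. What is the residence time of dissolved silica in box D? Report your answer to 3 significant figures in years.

Box A: F(A→B) = (25.9 + 287) − 110 = 202.90 t/yr.
Box B: F(B→C) = (202.90 + 43.3) − 129 = 117.20 t/yr.
Box C: F(C→D) = (117.20 + 79.2) − 33.5 = 162.90 t/yr.
Box D throughput = its input = 162.90 t/yr; τ = 1320 / 162.90 = 8.103 yr.

8.10 yr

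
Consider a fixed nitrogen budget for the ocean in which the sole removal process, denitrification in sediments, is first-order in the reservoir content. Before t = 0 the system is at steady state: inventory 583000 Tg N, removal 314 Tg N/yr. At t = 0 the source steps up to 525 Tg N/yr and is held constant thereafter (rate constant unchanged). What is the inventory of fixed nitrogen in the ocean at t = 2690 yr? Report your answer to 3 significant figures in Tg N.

Residence time τ = M₀/F₀ = 1857 yr. The eventual steady state is M_∞ = M₀·(F₁/F₀) = 583000 × 525/314 = 974760 Tg N.
The anomaly ΔM(t) = M(t) − M_∞ decays as ΔM₀·e^(−t/τ) with ΔM₀ = 583000 − 974760 = −391800 Tg N.
At t = 2690 yr, e^(−t/τ) = e^(−1.449) = 0.2348, so ΔM = −92000 Tg N and M = 974760 − 92000 = 882760 Tg N.

883000 Tg N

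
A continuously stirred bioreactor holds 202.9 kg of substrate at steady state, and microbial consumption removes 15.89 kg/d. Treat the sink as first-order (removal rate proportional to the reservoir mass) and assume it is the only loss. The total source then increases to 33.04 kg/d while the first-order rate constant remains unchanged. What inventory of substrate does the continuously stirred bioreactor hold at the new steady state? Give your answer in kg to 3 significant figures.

422 kg

Rate constant k = F/M = 15.89 / 202.9 = 0.07831 d⁻¹.
At the new steady state, source = k·M_new ⇒ M_new = 33.04 / 0.07831 = 421.9 kg.
(Equivalently M_new = M × F_new/F_old = 202.9 × 33.04/15.89.)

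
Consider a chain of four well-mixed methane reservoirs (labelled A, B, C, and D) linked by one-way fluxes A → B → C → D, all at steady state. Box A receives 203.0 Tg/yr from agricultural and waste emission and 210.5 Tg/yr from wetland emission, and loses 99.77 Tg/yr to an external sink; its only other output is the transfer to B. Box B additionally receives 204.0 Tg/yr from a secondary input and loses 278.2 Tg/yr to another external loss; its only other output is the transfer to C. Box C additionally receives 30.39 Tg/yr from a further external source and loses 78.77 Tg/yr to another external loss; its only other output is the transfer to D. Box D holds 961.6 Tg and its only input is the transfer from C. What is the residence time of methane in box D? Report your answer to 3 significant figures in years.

5.03 yr

Box A: F(A→B) = (203.0 + 210.5) − 99.77 = 313.73 Tg/yr.
Box B: F(B→C) = (313.73 + 204.0) − 278.2 = 239.53 Tg/yr.
Box C: F(C→D) = (239.53 + 30.39) − 78.77 = 191.15 Tg/yr.
Box D throughput = its input = 191.15 Tg/yr; τ = 961.6 / 191.15 = 5.031 yr.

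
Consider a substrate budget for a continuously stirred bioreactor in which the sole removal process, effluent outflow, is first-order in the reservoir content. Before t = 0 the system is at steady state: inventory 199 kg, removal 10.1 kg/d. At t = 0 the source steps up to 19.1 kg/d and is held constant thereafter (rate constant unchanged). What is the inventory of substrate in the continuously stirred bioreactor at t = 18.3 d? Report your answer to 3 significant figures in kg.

306 kg

The sink rate constant is k = F₀/M₀ = 10.1/199 = 0.05075 d⁻¹.
Solving dM/dt = F₁ − kM with M(0) = M₀ gives M(t) = F₁/k + (M₀ − F₁/k)·e^(−kt).
F₁/k = 19.1/0.05075 = 376.33 kg; kt = 0.05075 × 18.3 = 0.9288, e^(−kt) = 0.3950.
M(18.3) = 376.33 + (199 − 376.33) × 0.3950 = 376.33 − 70.05 = 306.28 kg.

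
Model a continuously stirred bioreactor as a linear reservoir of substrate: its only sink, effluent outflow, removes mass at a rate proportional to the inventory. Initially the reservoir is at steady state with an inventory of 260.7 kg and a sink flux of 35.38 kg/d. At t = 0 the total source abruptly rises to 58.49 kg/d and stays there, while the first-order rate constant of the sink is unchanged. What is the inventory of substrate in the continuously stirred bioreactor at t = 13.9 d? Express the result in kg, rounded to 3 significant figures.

Residence time τ = M₀/F₀ = 7.369 d. The eventual steady state is M_∞ = M₀·(F₁/F₀) = 260.7 × 58.49/35.38 = 430.99 kg.
The anomaly ΔM(t) = M(t) − M_∞ decays as ΔM₀·e^(−t/τ) with ΔM₀ = 260.7 − 430.99 = −170.3 kg.
At t = 13.9 d, e^(−t/τ) = e^(−1.886) = 0.1516, so ΔM = −25.82 kg and M = 430.99 − 25.82 = 405.17 kg.

405 kg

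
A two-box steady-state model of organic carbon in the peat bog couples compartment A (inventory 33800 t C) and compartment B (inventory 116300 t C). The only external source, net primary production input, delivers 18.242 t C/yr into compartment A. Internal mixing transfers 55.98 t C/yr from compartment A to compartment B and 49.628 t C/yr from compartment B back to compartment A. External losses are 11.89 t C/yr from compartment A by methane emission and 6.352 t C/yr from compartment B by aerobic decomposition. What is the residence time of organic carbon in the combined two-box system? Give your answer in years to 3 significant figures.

For the system as a whole, the A↔B exchange is internal and contributes nothing to the throughput; only the external sinks remove mass.
M_total = 33800 + 116300 = 150100 t C.
ΣF_external_out = 11.89 + 6.352 = 18.242 t C/yr.
τ = M_total / ΣF_ext = 150100 / 18.242 = 8228 yr.

8230 yr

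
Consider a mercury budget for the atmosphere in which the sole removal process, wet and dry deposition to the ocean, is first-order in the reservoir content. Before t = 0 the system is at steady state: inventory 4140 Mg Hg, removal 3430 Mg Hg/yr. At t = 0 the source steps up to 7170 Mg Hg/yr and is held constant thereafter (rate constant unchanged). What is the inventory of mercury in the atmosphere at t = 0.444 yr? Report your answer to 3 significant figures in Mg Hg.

Residence time τ = M₀/F₀ = 1.207 yr. The eventual steady state is M_∞ = M₀·(F₁/F₀) = 4140 × 7170/3430 = 8654.2 Mg Hg.
The anomaly ΔM(t) = M(t) − M_∞ decays as ΔM₀·e^(−t/τ) with ΔM₀ = 4140 − 8654.2 = −4514 Mg Hg.
At t = 0.444 yr, e^(−t/τ) = e^(−0.3679) = 0.6922, so ΔM = −3125 Mg Hg and M = 8654.2 − 3125 = 5529.4 Mg Hg.

5530 Mg Hg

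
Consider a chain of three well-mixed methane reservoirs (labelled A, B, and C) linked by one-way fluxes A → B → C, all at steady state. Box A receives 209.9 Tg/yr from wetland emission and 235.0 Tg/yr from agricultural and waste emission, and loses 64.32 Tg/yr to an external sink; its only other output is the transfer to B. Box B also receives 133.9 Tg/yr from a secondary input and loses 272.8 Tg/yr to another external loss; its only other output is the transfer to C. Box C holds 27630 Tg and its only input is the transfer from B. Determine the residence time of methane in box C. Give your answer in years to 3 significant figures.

Box A: F(A→B) = (209.9 + 235.0) − 64.32 = 380.58 Tg/yr.
Box B: F(B→C) = (380.58 + 133.9) − 272.8 = 241.68 Tg/yr.
Box C throughput = its input = 241.68 Tg/yr; τ = 27630 / 241.68 = 114.3 yr.

114 yr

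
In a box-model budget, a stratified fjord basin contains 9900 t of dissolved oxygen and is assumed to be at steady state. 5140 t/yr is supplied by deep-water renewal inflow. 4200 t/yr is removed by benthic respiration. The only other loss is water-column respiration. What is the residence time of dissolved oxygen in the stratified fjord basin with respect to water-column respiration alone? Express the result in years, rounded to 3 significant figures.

At steady state ΣF_in = ΣF_out.
ΣF_in = 5140.0 t/yr.
Water-column respiration flux = ΣF_in − (4200) = 5140.0 − 4200 = 940.0 t/yr.
τ = M / F = 9900 / 940.0 = 10.53 yr.

10.5 yr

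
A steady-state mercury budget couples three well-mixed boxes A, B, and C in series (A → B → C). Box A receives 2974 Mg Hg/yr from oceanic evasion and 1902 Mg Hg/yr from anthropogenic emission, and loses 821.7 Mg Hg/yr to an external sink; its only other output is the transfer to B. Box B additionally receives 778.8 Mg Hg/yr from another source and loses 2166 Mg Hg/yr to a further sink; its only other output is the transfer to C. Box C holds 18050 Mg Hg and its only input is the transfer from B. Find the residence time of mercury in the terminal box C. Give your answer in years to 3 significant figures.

Box A: F(A→B) = (2974 + 1902) − 821.7 = 4054.3 Mg Hg/yr.
Box B: F(B→C) = (4054.3 + 778.8) − 2166 = 2667.1 Mg Hg/yr.
Box C throughput = its input = 2667.1 Mg Hg/yr; τ = 18050 / 2667.1 = 6.768 yr.

6.77 yr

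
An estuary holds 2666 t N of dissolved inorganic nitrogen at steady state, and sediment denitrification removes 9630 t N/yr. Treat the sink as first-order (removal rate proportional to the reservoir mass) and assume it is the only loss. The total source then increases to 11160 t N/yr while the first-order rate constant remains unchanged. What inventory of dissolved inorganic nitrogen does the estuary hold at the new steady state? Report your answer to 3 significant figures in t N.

Rate constant k = F/M = 9630 / 2666 = 3.612 yr⁻¹.
At the new steady state, source = k·M_new ⇒ M_new = 11160 / 3.612 = 3090 t N.
(Equivalently M_new = M × F_new/F_old = 2666 × 11160/9630.)

3090 t N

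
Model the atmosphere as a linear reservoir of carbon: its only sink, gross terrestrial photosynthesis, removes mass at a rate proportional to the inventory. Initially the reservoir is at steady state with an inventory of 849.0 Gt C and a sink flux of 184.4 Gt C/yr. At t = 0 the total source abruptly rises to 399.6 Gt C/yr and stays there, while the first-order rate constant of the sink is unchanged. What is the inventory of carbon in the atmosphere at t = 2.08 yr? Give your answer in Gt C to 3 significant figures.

1210 Gt C

The sink rate constant is k = F₀/M₀ = 184.4/849.0 = 0.2172 yr⁻¹.
Solving dM/dt = F₁ − kM with M(0) = M₀ gives M(t) = F₁/k + (M₀ − F₁/k)·e^(−kt).
F₁/k = 399.6/0.2172 = 1839.8 Gt C; kt = 0.2172 × 2.08 = 0.4518, e^(−kt) = 0.6365.
M(2.08) = 1839.8 + (849.0 − 1839.8) × 0.6365 = 1839.8 − 630.6 = 1209.2 Gt C.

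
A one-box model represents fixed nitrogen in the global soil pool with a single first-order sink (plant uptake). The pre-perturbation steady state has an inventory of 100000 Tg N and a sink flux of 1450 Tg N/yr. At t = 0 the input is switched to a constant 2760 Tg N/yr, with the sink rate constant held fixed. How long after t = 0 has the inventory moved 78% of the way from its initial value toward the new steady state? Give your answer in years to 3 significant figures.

104 yr

τ = M₀/F₀ = 100000/1450 = 68.97 yr.
The remaining gap fraction is e^(−t/τ); 78% covered ⇒ e^(−t/τ) = 0.220.
t = −τ ln(0.220) = 68.97 × 1.514 = 104.4 yr.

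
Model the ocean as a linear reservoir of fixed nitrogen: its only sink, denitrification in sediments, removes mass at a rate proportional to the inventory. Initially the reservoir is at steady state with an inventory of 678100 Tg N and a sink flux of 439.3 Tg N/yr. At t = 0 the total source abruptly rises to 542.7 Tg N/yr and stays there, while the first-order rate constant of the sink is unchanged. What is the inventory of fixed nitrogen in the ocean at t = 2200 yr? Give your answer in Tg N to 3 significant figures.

799000 Tg N

The sink rate constant is k = F₀/M₀ = 439.3/678100 = 0.0006478 yr⁻¹.
Solving dM/dt = F₁ − kM with M(0) = M₀ gives M(t) = F₁/k + (M₀ − F₁/k)·e^(−kt).
F₁/k = 542.7/0.0006478 = 837710 Tg N; kt = 0.0006478 × 2200 = 1.425, e^(−kt) = 0.2404.
M(2200) = 837710 + (678100 − 837710) × 0.2404 = 837710 − 38380 = 799330 Tg N.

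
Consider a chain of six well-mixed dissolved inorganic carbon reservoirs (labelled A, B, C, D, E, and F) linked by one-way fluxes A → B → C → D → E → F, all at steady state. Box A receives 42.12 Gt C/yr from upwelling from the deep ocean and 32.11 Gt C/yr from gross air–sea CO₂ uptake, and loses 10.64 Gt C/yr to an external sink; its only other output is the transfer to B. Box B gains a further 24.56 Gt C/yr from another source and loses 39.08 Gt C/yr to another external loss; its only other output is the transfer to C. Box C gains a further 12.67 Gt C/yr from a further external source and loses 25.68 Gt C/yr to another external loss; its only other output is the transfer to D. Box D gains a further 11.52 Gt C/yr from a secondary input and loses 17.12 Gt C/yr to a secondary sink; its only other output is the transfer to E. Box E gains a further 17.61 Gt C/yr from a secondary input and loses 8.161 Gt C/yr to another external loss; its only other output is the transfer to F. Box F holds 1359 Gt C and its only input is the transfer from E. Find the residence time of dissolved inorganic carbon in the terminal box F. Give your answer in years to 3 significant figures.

Box A: F(A→B) = (42.12 + 32.11) − 10.64 = 63.590 Gt C/yr.
Box B: F(B→C) = (63.590 + 24.56) − 39.08 = 49.070 Gt C/yr.
Box C: F(C→D) = (49.070 + 12.67) − 25.68 = 36.060 Gt C/yr.
Box D: F(D→E) = (36.060 + 11.52) − 17.12 = 30.460 Gt C/yr.
Box E: F(E→F) = (30.460 + 17.61) − 8.161 = 39.909 Gt C/yr.
Box F throughput = its input = 39.909 Gt C/yr; τ = 1359 / 39.909 = 34.05 yr.

34.1 yr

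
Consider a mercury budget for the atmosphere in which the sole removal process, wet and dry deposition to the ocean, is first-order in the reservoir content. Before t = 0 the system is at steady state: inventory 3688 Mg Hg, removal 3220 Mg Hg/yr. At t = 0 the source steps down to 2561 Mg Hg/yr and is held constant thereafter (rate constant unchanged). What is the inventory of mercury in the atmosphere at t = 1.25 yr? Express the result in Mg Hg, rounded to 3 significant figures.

The sink rate constant is k = F₀/M₀ = 3220/3688 = 0.8731 yr⁻¹.
Solving dM/dt = F₁ − kM with M(0) = M₀ gives M(t) = F₁/k + (M₀ − F₁/k)·e^(−kt).
F₁/k = 2561/0.8731 = 2933.2 Mg Hg; kt = 0.8731 × 1.25 = 1.091, e^(−kt) = 0.3358.
M(1.25) = 2933.2 + (3688 − 2933.2) × 0.3358 = 2933.2 + 253.4 = 3186.6 Mg Hg.

3190 Mg Hg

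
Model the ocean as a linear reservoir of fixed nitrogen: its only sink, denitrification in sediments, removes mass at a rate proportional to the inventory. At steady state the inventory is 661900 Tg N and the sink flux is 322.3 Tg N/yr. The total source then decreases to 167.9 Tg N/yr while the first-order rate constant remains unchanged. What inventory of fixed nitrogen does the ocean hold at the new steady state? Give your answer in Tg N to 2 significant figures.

340000 Tg N

Rate constant k = F/M = 322.3 / 661900 = 0.0004869 yr⁻¹.
At the new steady state, source = k·M_new ⇒ M_new = 167.9 / 0.0004869 = 344800 Tg N.
(Equivalently M_new = M × F_new/F_old = 661900 × 167.9/322.3.)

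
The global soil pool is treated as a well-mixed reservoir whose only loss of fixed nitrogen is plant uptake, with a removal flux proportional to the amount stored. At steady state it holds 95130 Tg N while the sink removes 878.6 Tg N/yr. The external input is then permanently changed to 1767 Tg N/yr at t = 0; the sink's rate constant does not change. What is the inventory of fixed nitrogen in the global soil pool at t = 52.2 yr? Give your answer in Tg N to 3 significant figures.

132000 Tg N

The sink rate constant is k = F₀/M₀ = 878.6/95130 = 0.009236 yr⁻¹.
Solving dM/dt = F₁ − kM with M(0) = M₀ gives M(t) = F₁/k + (M₀ − F₁/k)·e^(−kt).
F₁/k = 1767/0.009236 = 191320 Tg N; kt = 0.009236 × 52.2 = 0.4821, e^(−kt) = 0.6175.
M(52.2) = 191320 + (95130 − 191320) × 0.6175 = 191320 − 59400 = 131920 Tg N.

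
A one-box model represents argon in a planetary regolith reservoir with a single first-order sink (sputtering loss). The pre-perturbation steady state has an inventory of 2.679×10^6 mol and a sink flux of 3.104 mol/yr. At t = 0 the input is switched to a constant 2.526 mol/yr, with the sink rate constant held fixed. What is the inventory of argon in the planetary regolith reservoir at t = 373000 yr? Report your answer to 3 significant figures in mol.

The sink rate constant is k = F₀/M₀ = 3.104/2.679×10^6 = 1.159×10^-6 yr⁻¹.
Solving dM/dt = F₁ − kM with M(0) = M₀ gives M(t) = F₁/k + (M₀ − F₁/k)·e^(−kt).
F₁/k = 2.526/1.159×10^-6 = 2.1801×10^6 mol; kt = 1.159×10^-6 × 373000 = 0.4322, e^(−kt) = 0.6491.
M(373000) = 2.1801×10^6 + (2.679×10^6 − 2.1801×10^6) × 0.6491 = 2.1801×10^6 + 323800 = 2.5039×10^6 mol.

2.50×10^6 mol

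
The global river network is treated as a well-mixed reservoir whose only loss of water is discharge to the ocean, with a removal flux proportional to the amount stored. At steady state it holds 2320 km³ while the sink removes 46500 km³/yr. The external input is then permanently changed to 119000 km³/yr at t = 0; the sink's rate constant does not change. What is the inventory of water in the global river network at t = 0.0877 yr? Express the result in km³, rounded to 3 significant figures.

τ = M₀/F₀ = 2320/46500 = 0.04989 yr; rate constant k = 1/τ.
New steady state M_∞ = F₁/k = F₁·τ = 119000 × 0.04989 = 5937.2 km³.
M(t) = M_∞ + (M₀ − M_∞)·e^(−t/τ); t/τ = 0.0877/0.04989 = 1.758, so e^(−t/τ) = 0.1724.
M(t) = 5937.2 − 3617 × 0.1724 = 5313.5 km³.

5310 km³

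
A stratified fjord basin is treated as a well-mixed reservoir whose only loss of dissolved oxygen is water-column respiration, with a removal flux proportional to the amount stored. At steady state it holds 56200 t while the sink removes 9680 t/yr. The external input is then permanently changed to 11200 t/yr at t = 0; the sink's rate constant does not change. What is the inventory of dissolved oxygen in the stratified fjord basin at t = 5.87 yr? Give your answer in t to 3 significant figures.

Residence time τ = M₀/F₀ = 5.806 yr. The eventual steady state is M_∞ = M₀·(F₁/F₀) = 56200 × 11200/9680 = 65025 t.
The anomaly ΔM(t) = M(t) − M_∞ decays as ΔM₀·e^(−t/τ) with ΔM₀ = 56200 − 65025 = −8825 t.
At t = 5.87 yr, e^(−t/τ) = e^(−1.011) = 0.3638, so ΔM = −3211 t and M = 65025 − 3211 = 61814 t.

61800 t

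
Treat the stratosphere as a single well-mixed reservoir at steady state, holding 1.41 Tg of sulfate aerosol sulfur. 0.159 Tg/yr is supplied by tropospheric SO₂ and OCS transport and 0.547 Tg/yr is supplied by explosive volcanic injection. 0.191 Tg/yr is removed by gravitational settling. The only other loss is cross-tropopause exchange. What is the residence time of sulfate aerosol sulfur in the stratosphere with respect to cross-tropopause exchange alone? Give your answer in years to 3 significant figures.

At steady state ΣF_in = ΣF_out.
ΣF_in = 0.159 + 0.547 = 0.70600 Tg/yr.
Cross-tropopause exchange flux = ΣF_in − (0.191) = 0.70600 − 0.1910 = 0.5150 Tg/yr.
τ = M / F = 1.41 / 0.5150 = 2.738 yr.

2.74 yr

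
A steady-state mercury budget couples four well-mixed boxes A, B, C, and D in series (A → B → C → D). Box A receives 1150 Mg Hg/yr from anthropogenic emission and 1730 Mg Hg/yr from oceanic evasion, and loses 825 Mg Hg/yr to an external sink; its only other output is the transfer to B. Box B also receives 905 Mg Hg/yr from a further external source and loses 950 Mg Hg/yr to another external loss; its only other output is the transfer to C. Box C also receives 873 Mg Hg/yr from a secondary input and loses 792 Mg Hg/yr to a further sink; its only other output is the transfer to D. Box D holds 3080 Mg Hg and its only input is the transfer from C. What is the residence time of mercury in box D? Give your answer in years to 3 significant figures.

Box A: F(A→B) = (1150 + 1730) − 825 = 2055.0 Mg Hg/yr.
Box B: F(B→C) = (2055.0 + 905) − 950 = 2010.0 Mg Hg/yr.
Box C: F(C→D) = (2010.0 + 873) − 792 = 2091.0 Mg Hg/yr.
Box D throughput = its input = 2091.0 Mg Hg/yr; τ = 3080 / 2091.0 = 1.473 yr.

1.47 yr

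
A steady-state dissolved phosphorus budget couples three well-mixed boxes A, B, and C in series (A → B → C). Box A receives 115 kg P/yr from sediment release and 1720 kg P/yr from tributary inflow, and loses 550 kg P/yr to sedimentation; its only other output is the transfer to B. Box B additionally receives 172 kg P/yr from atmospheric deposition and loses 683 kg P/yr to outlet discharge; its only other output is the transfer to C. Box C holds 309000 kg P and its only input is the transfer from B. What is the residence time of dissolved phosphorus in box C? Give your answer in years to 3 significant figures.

399 yr

Box A: F(A→B) = (115 + 1720) − 550 = 1285.0 kg P/yr.
Box B: F(B→C) = (1285.0 + 172) − 683 = 774.00 kg P/yr.
Box C throughput = its input = 774.00 kg P/yr; τ = 309000 / 774.00 = 399.2 yr.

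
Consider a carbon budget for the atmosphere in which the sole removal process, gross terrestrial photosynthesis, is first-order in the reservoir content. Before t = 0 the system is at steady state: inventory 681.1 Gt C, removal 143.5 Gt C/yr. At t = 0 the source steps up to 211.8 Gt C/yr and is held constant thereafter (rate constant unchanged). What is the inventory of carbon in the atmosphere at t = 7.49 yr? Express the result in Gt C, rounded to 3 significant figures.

The sink rate constant is k = F₀/M₀ = 143.5/681.1 = 0.2107 yr⁻¹.
Solving dM/dt = F₁ − kM with M(0) = M₀ gives M(t) = F₁/k + (M₀ − F₁/k)·e^(−kt).
F₁/k = 211.8/0.2107 = 1005.3 Gt C; kt = 0.2107 × 7.49 = 1.578, e^(−kt) = 0.2064.
M(7.49) = 1005.3 + (681.1 − 1005.3) × 0.2064 = 1005.3 − 66.90 = 938.37 Gt C.

938 Gt C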